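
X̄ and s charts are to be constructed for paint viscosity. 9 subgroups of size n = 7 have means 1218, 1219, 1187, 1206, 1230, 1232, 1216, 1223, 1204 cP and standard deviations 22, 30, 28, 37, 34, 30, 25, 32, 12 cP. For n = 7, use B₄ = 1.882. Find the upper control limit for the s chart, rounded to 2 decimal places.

s̄ = (22 + 30 + 28 + 37 + 34 + 30 + 25 + 32 + 12) / 9 = 27.7778
UCL_s = B₄·s̄ = 1.882 × 27.7778 = 52.2778

52.28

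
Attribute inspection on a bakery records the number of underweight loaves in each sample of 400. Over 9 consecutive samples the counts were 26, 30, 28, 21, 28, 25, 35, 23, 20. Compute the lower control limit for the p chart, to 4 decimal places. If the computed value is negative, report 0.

0.0284

p̄ = Σdᵢ / (k·n) = 236 / (9 × 400) = 0.06556
LCL = p̄ − 3·√(p̄(1−p̄)/n) = 0.06556 − 3 × 0.01238 = 0.02843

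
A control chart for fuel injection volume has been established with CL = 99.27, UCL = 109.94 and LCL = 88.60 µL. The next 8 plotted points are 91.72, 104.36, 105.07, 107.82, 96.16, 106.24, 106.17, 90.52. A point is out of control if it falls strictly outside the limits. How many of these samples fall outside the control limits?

0

All 8 points lie within [88.60, 109.94].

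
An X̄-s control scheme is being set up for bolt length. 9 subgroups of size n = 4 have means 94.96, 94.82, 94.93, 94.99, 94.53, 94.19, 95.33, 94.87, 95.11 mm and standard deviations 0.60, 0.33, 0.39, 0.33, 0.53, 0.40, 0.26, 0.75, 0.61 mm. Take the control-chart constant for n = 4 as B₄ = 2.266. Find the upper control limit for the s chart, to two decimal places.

s̄ = (0.60 + 0.33 + 0.39 + 0.33 + 0.53 + 0.40 + 0.26 + 0.75 + 0.61) / 9 = 0.4667
UCL_s = B₄·s̄ = 2.266 × 0.4667 = 1.0575

1.06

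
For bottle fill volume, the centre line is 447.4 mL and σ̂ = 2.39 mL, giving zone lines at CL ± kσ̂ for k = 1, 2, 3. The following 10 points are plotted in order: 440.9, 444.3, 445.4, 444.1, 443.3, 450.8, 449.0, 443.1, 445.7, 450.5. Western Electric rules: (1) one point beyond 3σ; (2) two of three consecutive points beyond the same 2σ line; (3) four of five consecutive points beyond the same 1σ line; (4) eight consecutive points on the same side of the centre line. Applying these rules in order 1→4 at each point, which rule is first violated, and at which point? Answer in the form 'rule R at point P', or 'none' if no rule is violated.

rule 3 at point 5

Zone of each point (C = within 1σ̂, B = 1σ̂–2σ̂, A = 2σ̂–3σ̂, * = beyond 3σ̂; sign = side of CL): 1:-A, 2:-B, 3:-C, 4:-B, 5:-B, 6:+B, 7:+C, 8:-B, 9:-C, 10:+B
Rule 3 (four of five consecutive points beyond the same 1σ limit) is satisfied at point 5.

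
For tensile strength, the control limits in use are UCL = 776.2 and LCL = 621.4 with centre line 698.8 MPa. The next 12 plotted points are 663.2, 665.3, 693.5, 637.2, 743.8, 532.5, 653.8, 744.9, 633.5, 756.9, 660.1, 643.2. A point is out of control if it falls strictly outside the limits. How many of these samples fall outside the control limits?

Compare each point to [621.4, 776.2]: sample 6 = 532.5 < LCL.

1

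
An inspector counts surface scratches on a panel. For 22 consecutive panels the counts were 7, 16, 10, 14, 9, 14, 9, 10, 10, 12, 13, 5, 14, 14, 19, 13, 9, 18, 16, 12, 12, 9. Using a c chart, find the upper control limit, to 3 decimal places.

22.457

c̄ = (7 + 16 + 10 + 14 + 9 + 14 + 9 + 10 + 10 + 12 + 13 + 5 + 14 + 14 + 19 + 13 + 9 + 18 + 16 + 12 + 12 + 9) / 22 = 265 / 22 = 12.0455
UCL = c̄ + 3√c̄ = 12.0455 + 3 × √12.0455 = 12.0455 + 3 × 3.4707 = 22.4574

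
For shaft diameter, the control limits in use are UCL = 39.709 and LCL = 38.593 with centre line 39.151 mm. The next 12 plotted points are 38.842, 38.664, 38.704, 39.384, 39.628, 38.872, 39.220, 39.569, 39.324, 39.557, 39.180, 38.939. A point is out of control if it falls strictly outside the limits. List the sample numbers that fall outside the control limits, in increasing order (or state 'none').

none

All 12 points lie within [38.593, 39.709].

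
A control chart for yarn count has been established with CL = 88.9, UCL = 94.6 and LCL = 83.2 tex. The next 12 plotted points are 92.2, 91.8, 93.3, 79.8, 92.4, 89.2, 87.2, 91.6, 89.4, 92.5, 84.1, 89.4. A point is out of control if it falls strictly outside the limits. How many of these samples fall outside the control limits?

Compare each point to [83.2, 94.6]: sample 4 = 79.8 < LCL.

1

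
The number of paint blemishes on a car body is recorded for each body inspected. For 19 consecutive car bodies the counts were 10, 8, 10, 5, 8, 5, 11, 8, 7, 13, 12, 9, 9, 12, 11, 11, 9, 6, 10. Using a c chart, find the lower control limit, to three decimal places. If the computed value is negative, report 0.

c̄ = (10 + 8 + 10 + 5 + 8 + 5 + 11 + 8 + 7 + 13 + 12 + 9 + 9 + 12 + 11 + 11 + 9 + 6 + 10) / 19 = 174 / 19 = 9.1579
LCL = c̄ − 3√c̄ = 9.1579 − 3 × 3.0262 = 0.0793

0.079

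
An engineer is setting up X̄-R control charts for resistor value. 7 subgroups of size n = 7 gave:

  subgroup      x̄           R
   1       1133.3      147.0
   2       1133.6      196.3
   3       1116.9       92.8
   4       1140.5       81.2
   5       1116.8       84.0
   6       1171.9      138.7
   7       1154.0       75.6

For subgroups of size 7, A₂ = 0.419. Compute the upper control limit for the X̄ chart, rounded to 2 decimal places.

1186.96

X̄̄ = (1133.3 + 1133.6 + 1116.9 + 1140.5 + 1116.8 + 1171.9 + 1154.0) / 7 = 7967.0000 / 7 = 1138.1429
R̄ = (147.0 + 196.3 + 92.8 + 81.2 + 84.0 + 138.7 + 75.6) / 7 = 815.6000 / 7 = 116.5143
UCL = X̄̄ + A₂·R̄ = 1138.1429 + 0.419 × 116.5143 = 1186.9623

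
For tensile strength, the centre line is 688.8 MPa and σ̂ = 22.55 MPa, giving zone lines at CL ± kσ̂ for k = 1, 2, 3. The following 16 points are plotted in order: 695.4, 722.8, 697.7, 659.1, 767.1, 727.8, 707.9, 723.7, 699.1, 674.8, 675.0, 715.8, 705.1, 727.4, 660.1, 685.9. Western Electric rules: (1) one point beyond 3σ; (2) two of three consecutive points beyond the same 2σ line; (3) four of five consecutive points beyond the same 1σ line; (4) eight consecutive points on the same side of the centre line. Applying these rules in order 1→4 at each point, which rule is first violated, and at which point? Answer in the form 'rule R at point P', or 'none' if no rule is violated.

rule 1 at point 5

Zone of each point (C = within 1σ̂, B = 1σ̂–2σ̂, A = 2σ̂–3σ̂, * = beyond 3σ̂; sign = side of CL): 1:+C, 2:+B, 3:+C, 4:-B, 5:+*, 6:+B, 7:+C, 8:+B, 9:+C, 10:-C, 11:-C, 12:+B, 13:+C, 14:+B, 15:-B, 16:-C
Rule 1 (one point beyond the 3σ limits) is satisfied at point 5.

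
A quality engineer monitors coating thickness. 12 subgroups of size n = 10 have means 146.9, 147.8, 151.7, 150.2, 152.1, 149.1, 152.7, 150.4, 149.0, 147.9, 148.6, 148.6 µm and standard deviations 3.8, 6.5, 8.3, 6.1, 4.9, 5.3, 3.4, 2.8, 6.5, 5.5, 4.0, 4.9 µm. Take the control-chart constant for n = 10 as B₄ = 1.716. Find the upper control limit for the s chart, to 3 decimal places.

s̄ = (3.8 + 6.5 + 8.3 + 6.1 + 4.9 + 5.3 + 3.4 + 2.8 + 6.5 + 5.5 + 4.0 + 4.9) / 12 = 5.1667
UCL_s = B₄·s̄ = 1.716 × 5.1667 = 8.8660

8.866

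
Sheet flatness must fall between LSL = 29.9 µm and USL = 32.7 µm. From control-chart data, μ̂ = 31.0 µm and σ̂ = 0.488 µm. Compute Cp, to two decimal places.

Cp = (USL − LSL) / (6σ̂) = (32.7 − 29.9) / (6 × 0.488) = 2.8000 / 2.9280 = 0.9563

0.96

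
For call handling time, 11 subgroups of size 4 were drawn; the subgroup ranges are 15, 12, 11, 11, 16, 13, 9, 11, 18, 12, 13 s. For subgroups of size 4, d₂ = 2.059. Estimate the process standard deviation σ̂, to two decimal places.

R̄ = (15 + 12 + 11 + 11 + 16 + 13 + 9 + 11 + 18 + 12 + 13) / 11 = 12.8182
σ̂ = R̄ / d₂ = 12.8182 / 2.059 = 6.2254

6.23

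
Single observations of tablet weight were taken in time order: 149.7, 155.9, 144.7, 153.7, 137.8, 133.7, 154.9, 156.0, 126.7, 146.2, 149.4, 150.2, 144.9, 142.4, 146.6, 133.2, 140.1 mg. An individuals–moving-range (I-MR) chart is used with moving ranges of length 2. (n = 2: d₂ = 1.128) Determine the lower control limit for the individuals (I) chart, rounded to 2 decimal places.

X̄ = (149.7 + 155.9 + 144.7 + 153.7 + 137.8 + 133.7 + 154.9 + 156.0 + 126.7 + 146.2 + 149.4 + 150.2 + 144.9 + 142.4 + 146.6 + 133.2 + 140.1) / 17 = 145.0647
Moving ranges: 6.2, 11.2, 9.0, 15.9, 4.1, 21.2, 1.1, 29.3, 19.5, 3.2, 0.8, 5.3, 2.5, 4.2, 13.4, 6.9; M̄R̄ = 153.8000 / 16 = 9.6125
LCL = X̄ − 3·M̄R̄/d₂ = 145.0647 − 3 × 9.6125 / 1.128 = 119.4995

119.50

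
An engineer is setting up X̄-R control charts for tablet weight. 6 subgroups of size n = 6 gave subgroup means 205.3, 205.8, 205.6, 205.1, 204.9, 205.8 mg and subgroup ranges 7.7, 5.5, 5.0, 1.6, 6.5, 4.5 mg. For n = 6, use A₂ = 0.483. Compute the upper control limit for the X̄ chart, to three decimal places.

X̄̄ = (205.3 + 205.8 + 205.6 + 205.1 + 204.9 + 205.8) / 6 = 1232.5000 / 6 = 205.4167
R̄ = (7.7 + 5.5 + 5.0 + 1.6 + 6.5 + 4.5) / 6 = 30.8000 / 6 = 5.1333
UCL = X̄̄ + A₂·R̄ = 205.4167 + 0.483 × 5.1333 = 207.8961

207.896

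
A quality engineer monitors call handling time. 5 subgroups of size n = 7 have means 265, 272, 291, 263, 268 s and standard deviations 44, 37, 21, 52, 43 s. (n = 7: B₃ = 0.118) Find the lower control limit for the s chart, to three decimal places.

s̄ = (44 + 37 + 21 + 52 + 43) / 5 = 39.4000
LCL_s = B₃·s̄ = 0.118 × 39.4000 = 4.6492

4.649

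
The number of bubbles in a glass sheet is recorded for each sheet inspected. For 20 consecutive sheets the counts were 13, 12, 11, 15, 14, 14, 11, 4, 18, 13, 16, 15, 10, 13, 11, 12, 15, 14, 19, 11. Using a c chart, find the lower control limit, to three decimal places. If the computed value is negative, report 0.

2.213

c̄ = (13 + 12 + 11 + 15 + 14 + 14 + 11 + 4 + 18 + 13 + 16 + 15 + 10 + 13 + 11 + 12 + 15 + 14 + 19 + 11) / 20 = 261 / 20 = 13.0500
LCL = c̄ − 3√c̄ = 13.0500 − 3 × 3.6125 = 2.2126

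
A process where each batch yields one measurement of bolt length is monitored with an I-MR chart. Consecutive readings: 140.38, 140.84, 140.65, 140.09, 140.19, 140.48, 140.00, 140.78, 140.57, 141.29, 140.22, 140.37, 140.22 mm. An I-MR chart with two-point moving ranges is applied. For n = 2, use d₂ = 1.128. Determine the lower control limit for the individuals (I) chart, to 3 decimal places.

X̄ = (140.38 + 140.84 + 140.65 + 140.09 + 140.19 + 140.48 + 140.00 + 140.78 + 140.57 + 141.29 + 140.22 + 140.37 + 140.22) / 13 = 140.4677
Moving ranges: 0.46, 0.19, 0.56, 0.10, 0.29, 0.48, 0.78, 0.21, 0.72, 1.07, 0.15, 0.15; M̄R̄ = 5.1600 / 12 = 0.4300
LCL = X̄ − 3·M̄R̄/d₂ = 140.4677 − 3 × 0.4300 / 1.128 = 139.3241

139.324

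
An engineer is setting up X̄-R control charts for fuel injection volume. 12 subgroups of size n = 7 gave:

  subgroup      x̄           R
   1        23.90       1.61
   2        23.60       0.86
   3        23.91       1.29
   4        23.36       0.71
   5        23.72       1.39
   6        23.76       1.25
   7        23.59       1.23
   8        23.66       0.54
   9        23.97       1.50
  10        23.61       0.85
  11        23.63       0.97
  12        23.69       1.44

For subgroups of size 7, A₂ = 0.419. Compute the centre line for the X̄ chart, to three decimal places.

23.700

X̄̄ = (23.90 + 23.60 + 23.91 + 23.36 + 23.72 + 23.76 + 23.59 + 23.66 + 23.97 + 23.61 + 23.63 + 23.69) / 12 = 284.4000 / 12 = 23.7000
CL = X̄̄ = 23.7000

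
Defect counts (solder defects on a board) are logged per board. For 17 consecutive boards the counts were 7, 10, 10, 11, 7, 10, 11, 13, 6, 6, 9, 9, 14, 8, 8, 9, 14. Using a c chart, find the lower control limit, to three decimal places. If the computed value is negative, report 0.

0.268

c̄ = (7 + 10 + 10 + 11 + 7 + 10 + 11 + 13 + 6 + 6 + 9 + 9 + 14 + 8 + 8 + 9 + 14) / 17 = 162 / 17 = 9.5294
LCL = c̄ − 3√c̄ = 9.5294 − 3 × 3.0870 = 0.2685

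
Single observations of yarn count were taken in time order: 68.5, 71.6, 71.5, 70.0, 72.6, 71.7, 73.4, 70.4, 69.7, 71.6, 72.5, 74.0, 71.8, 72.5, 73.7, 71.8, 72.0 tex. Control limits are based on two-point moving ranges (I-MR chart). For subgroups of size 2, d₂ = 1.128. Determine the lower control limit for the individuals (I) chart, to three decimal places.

67.718

X̄ = (68.5 + 71.6 + 71.5 + 70.0 + 72.6 + 71.7 + 73.4 + 70.4 + 69.7 + 71.6 + 72.5 + 74.0 + 71.8 + 72.5 + 73.7 + 71.8 + 72.0) / 17 = 71.7235
Moving ranges: 3.1, 0.1, 1.5, 2.6, 0.9, 1.7, 3.0, 0.7, 1.9, 0.9, 1.5, 2.2, 0.7, 1.2, 1.9, 0.2; M̄R̄ = 24.1000 / 16 = 1.5063
LCL = X̄ − 3·M̄R̄/d₂ = 71.7235 − 3 × 1.5063 / 1.128 = 67.7175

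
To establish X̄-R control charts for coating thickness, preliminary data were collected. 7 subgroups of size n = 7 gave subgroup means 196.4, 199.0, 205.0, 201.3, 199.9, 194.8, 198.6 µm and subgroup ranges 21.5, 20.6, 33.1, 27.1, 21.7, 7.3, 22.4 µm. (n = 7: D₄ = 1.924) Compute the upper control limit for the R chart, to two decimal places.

42.25

R̄ = (21.5 + 20.6 + 33.1 + 27.1 + 21.7 + 7.3 + 22.4) / 7 = 153.7000 / 7 = 21.9571
UCL_R = D₄·R̄ = 1.924 × 21.9571 = 42.2455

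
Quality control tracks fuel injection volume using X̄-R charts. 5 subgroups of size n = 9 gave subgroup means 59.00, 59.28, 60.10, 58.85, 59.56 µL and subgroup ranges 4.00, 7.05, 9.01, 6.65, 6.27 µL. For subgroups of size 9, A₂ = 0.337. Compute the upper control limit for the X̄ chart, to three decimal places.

61.581

X̄̄ = (59.00 + 59.28 + 60.10 + 58.85 + 59.56) / 5 = 296.7900 / 5 = 59.3580
R̄ = (4.00 + 7.05 + 9.01 + 6.65 + 6.27) / 5 = 32.9800 / 5 = 6.5960
UCL = X̄̄ + A₂·R̄ = 59.3580 + 0.337 × 6.5960 = 61.5809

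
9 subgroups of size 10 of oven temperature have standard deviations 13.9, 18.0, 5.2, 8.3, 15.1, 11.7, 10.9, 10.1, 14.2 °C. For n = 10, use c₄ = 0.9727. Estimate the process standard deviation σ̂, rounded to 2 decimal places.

12.27

s̄ = (13.9 + 18.0 + 5.2 + 8.3 + 15.1 + 11.7 + 10.9 + 10.1 + 14.2) / 9 = 11.9333
σ̂ = s̄ / c₄ = 11.9333 / 0.9727 = 12.2683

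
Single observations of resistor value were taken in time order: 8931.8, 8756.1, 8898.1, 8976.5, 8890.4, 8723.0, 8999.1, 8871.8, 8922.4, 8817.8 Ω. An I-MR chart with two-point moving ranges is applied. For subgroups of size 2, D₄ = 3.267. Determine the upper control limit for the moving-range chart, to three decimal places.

438.577

Moving ranges: 175.7, 142.0, 78.4, 86.1, 167.4, 276.1, 127.3, 50.6, 104.6; M̄R̄ = 1208.2000 / 9 = 134.2444
UCL_MR = D₄·M̄R̄ = 3.267 × 134.2444 = 438.5766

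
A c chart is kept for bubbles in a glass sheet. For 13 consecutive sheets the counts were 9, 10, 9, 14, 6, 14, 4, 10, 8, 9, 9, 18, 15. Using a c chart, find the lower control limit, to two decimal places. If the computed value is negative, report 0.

0.72

c̄ = (9 + 10 + 9 + 14 + 6 + 14 + 4 + 10 + 8 + 9 + 9 + 18 + 15) / 13 = 135 / 13 = 10.3846
LCL = c̄ − 3√c̄ = 10.3846 − 3 × 3.2225 = 0.7171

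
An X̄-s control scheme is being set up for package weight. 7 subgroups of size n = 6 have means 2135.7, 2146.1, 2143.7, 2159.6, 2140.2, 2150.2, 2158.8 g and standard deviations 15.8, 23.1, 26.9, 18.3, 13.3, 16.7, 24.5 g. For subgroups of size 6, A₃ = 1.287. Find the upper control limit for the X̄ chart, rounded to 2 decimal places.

2173.24

X̄̄ = (2135.7 + 2146.1 + 2143.7 + 2159.6 + 2140.2 + 2150.2 + 2158.8) / 7 = 2147.7571
s̄ = (15.8 + 23.1 + 26.9 + 18.3 + 13.3 + 16.7 + 24.5) / 7 = 19.8000
UCL = X̄̄ + A₃·s̄ = 2147.7571 + 1.287 × 19.8000 = 2173.2397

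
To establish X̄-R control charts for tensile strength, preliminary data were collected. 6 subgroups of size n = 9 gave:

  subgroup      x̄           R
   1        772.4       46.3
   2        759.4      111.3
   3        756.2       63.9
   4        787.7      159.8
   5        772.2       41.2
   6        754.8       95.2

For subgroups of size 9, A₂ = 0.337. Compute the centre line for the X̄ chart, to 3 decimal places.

X̄̄ = (772.4 + 759.4 + 756.2 + 787.7 + 772.2 + 754.8) / 6 = 4602.7000 / 6 = 767.1167
CL = X̄̄ = 767.1167

767.117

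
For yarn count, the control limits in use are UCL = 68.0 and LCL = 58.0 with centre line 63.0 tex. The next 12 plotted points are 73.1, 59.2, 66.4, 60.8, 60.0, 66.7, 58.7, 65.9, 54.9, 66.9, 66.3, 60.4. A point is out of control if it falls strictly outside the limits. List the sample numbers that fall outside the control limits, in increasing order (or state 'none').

Compare each point to [58.0, 68.0]: sample 1 = 73.1 > UCL; sample 9 = 54.9 < LCL.

1, 9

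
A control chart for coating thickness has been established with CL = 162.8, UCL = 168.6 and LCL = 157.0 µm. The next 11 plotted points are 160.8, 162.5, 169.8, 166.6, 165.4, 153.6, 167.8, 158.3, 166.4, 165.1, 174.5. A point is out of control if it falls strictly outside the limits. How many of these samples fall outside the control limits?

Compare each point to [157.0, 168.6]: sample 3 = 169.8 > UCL; sample 6 = 153.6 < LCL; sample 11 = 174.5 > UCL.

3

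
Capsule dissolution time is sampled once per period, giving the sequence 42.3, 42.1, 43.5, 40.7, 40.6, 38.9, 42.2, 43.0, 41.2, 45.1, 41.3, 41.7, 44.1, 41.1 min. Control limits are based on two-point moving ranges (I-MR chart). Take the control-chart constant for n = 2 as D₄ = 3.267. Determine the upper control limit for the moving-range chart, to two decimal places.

6.43

Moving ranges: 0.2, 1.4, 2.8, 0.1, 1.7, 3.3, 0.8, 1.8, 3.9, 3.8, 0.4, 2.4, 3.0; M̄R̄ = 25.6000 / 13 = 1.9692
UCL_MR = D₄·M̄R̄ = 3.267 × 1.9692 = 6.4335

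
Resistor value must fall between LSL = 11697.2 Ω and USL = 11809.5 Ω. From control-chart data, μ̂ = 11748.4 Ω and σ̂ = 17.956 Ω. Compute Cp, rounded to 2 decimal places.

1.04

Cp = (USL − LSL) / (6σ̂) = (11809.5 − 11697.2) / (6 × 17.956) = 112.3000 / 107.7360 = 1.0424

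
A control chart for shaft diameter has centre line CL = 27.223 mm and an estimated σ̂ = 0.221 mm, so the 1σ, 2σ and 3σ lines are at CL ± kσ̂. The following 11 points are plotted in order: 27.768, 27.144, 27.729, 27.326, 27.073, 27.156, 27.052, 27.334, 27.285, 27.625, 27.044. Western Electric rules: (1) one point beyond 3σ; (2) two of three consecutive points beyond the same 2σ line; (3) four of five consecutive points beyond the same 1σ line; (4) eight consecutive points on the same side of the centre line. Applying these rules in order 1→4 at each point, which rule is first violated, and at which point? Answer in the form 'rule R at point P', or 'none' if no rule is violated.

rule 2 at point 3

Zone of each point (C = within 1σ̂, B = 1σ̂–2σ̂, A = 2σ̂–3σ̂, * = beyond 3σ̂; sign = side of CL): 1:+A, 2:-C, 3:+A, 4:+C, 5:-C, 6:-C, 7:-C, 8:+C, 9:+C, 10:+B, 11:-C
Rule 2 (two of three consecutive points beyond the same 2σ limit) is satisfied at point 3.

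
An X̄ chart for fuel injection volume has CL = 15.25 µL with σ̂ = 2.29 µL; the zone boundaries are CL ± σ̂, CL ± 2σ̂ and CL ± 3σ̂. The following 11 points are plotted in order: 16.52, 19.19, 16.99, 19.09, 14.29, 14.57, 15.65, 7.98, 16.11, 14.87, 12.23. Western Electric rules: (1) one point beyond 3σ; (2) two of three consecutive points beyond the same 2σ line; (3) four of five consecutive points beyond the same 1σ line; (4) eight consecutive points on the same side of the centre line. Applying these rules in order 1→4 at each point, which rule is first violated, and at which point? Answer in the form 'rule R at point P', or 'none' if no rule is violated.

Zone of each point (C = within 1σ̂, B = 1σ̂–2σ̂, A = 2σ̂–3σ̂, * = beyond 3σ̂; sign = side of CL): 1:+C, 2:+B, 3:+C, 4:+B, 5:-C, 6:-C, 7:+C, 8:-*, 9:+C, 10:-C, 11:-B
Rule 1 (one point beyond the 3σ limits) is satisfied at point 8.

rule 1 at point 8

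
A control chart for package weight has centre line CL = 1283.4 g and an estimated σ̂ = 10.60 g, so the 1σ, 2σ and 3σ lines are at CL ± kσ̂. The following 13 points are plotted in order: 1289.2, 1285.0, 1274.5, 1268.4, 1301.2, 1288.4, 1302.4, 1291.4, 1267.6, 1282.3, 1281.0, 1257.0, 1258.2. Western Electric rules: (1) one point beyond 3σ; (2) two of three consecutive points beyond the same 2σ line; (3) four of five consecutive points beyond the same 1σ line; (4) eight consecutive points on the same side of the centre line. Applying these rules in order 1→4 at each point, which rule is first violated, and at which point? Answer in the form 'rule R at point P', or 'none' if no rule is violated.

rule 2 at point 13

Zone of each point (C = within 1σ̂, B = 1σ̂–2σ̂, A = 2σ̂–3σ̂, * = beyond 3σ̂; sign = side of CL): 1:+C, 2:+C, 3:-C, 4:-B, 5:+B, 6:+C, 7:+B, 8:+C, 9:-B, 10:-C, 11:-C, 12:-A, 13:-A
Rule 2 (two of three consecutive points beyond the same 2σ limit) is satisfied at point 13.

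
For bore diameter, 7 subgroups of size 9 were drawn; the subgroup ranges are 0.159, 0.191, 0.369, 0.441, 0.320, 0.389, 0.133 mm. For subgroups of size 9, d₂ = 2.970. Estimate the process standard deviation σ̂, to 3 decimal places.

R̄ = (0.159 + 0.191 + 0.369 + 0.441 + 0.320 + 0.389 + 0.133) / 7 = 0.2860
σ̂ = R̄ / d₂ = 0.2860 / 2.970 = 0.0963

0.096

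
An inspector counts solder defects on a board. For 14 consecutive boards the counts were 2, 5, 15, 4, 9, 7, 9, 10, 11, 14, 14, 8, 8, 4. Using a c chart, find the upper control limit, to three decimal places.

17.355

c̄ = (2 + 5 + 15 + 4 + 9 + 7 + 9 + 10 + 11 + 14 + 14 + 8 + 8 + 4) / 14 = 120 / 14 = 8.5714
UCL = c̄ + 3√c̄ = 8.5714 + 3 × √8.5714 = 8.5714 + 3 × 2.9277 = 17.3545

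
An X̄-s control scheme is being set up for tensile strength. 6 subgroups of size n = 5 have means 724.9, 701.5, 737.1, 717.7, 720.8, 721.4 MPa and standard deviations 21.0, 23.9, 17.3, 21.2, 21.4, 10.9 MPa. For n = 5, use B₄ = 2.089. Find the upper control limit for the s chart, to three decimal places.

40.283

s̄ = (21.0 + 23.9 + 17.3 + 21.2 + 21.4 + 10.9) / 6 = 19.2833
UCL_s = B₄·s̄ = 2.089 × 19.2833 = 40.2829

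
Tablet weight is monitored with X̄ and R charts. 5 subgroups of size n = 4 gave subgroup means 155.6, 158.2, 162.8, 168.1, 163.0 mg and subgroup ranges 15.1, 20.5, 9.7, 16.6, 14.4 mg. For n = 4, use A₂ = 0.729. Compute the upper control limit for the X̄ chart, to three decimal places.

172.665

X̄̄ = (155.6 + 158.2 + 162.8 + 168.1 + 163.0) / 5 = 807.7000 / 5 = 161.5400
R̄ = (15.1 + 20.5 + 9.7 + 16.6 + 14.4) / 5 = 76.3000 / 5 = 15.2600
UCL = X̄̄ + A₂·R̄ = 161.5400 + 0.729 × 15.2600 = 172.6645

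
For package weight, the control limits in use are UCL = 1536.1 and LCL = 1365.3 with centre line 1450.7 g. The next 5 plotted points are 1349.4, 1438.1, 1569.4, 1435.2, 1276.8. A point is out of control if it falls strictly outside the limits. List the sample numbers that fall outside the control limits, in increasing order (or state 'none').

1, 3, 5

Compare each point to [1365.3, 1536.1]: sample 1 = 1349.4 < LCL; sample 3 = 1569.4 > UCL; sample 5 = 1276.8 < LCL.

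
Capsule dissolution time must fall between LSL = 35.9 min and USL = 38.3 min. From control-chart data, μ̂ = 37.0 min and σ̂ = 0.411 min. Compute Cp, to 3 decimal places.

0.973

Cp = (USL − LSL) / (6σ̂) = (38.3 − 35.9) / (6 × 0.411) = 2.4000 / 2.4660 = 0.9732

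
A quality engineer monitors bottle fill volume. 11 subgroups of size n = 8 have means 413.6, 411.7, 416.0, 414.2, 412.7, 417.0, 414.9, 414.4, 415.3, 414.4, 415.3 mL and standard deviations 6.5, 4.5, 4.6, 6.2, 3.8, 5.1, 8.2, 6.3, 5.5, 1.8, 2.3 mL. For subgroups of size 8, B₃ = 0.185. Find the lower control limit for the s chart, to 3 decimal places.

0.922

s̄ = (6.5 + 4.5 + 4.6 + 6.2 + 3.8 + 5.1 + 8.2 + 6.3 + 5.5 + 1.8 + 2.3) / 11 = 4.9818
LCL_s = B₃·s̄ = 0.185 × 4.9818 = 0.9216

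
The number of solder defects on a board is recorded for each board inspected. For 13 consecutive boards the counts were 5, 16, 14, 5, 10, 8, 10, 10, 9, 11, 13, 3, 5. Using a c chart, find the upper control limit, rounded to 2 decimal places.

c̄ = (5 + 16 + 14 + 5 + 10 + 8 + 10 + 10 + 9 + 11 + 13 + 3 + 5) / 13 = 119 / 13 = 9.1538
UCL = c̄ + 3√c̄ = 9.1538 + 3 × √9.1538 = 9.1538 + 3 × 3.0255 = 18.2304

18.23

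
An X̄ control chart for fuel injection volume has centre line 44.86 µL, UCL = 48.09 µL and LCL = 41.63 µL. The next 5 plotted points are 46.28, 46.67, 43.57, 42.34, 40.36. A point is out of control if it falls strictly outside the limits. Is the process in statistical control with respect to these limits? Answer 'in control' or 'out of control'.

out of control

Compare each point to [41.63, 48.09]: sample 5 = 40.36 < LCL.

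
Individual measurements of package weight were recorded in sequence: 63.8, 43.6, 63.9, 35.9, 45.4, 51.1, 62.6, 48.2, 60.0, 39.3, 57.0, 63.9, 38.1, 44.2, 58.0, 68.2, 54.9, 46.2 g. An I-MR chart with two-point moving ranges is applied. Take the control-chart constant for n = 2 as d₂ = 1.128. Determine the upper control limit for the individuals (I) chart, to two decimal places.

X̄ = (63.8 + 43.6 + 63.9 + 35.9 + 45.4 + 51.1 + 62.6 + 48.2 + 60.0 + 39.3 + 57.0 + 63.9 + 38.1 + 44.2 + 58.0 + 68.2 + 54.9 + 46.2) / 18 = 52.4611
Moving ranges: 20.2, 20.3, 28.0, 9.5, 5.7, 11.5, 14.4, 11.8, 20.7, 17.7, 6.9, 25.8, 6.1, 13.8, 10.2, 13.3, 8.7; M̄R̄ = 244.6000 / 17 = 14.3882
UCL = X̄ + 3·M̄R̄/d₂ = 52.4611 + 3 × 14.3882 / 1.128 = 90.7277

90.73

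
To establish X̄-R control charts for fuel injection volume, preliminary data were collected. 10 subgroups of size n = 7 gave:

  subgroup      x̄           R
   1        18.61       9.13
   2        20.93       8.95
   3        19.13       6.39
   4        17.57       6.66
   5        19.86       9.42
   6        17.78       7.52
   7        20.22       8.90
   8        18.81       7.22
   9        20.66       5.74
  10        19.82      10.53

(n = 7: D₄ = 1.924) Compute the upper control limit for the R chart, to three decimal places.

R̄ = (9.13 + 8.95 + 6.39 + 6.66 + 9.42 + 7.52 + 8.90 + 7.22 + 5.74 + 10.53) / 10 = 80.4600 / 10 = 8.0460
UCL_R = D₄·R̄ = 1.924 × 8.0460 = 15.4805

15.481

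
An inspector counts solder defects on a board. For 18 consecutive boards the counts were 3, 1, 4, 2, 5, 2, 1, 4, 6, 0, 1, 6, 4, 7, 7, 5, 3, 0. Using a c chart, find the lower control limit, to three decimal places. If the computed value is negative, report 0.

0.000

c̄ = (3 + 1 + 4 + 2 + 5 + 2 + 1 + 4 + 6 + 0 + 1 + 6 + 4 + 7 + 7 + 5 + 3 + 0) / 18 = 61 / 18 = 3.3889
LCL = c̄ − 3√c̄ = 3.3889 − 3 × 1.8409 = -2.1338 → 0 (cannot be negative)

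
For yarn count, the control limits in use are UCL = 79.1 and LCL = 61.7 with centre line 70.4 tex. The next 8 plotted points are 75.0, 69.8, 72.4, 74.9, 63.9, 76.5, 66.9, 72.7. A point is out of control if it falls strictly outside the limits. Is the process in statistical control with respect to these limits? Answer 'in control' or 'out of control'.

in control

All 8 points lie within [61.7, 79.1].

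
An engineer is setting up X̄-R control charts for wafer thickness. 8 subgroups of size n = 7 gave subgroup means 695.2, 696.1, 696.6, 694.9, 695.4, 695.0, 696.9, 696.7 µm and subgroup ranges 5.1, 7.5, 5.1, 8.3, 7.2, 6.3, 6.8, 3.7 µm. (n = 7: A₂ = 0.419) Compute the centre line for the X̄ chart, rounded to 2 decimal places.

X̄̄ = (695.2 + 696.1 + 696.6 + 694.9 + 695.4 + 695.0 + 696.9 + 696.7) / 8 = 5566.8000 / 8 = 695.8500
CL = X̄̄ = 695.8500

695.85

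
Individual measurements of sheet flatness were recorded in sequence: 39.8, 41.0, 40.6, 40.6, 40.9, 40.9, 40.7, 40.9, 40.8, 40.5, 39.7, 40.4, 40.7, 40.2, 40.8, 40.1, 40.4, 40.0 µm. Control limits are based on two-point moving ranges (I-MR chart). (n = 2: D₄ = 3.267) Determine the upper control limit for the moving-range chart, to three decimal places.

1.345

Moving ranges: 1.2, 0.4, 0.0, 0.3, 0.0, 0.2, 0.2, 0.1, 0.3, 0.8, 0.7, 0.3, 0.5, 0.6, 0.7, 0.3, 0.4; M̄R̄ = 7.0000 / 17 = 0.4118
UCL_MR = D₄·M̄R̄ = 3.267 × 0.4118 = 1.3452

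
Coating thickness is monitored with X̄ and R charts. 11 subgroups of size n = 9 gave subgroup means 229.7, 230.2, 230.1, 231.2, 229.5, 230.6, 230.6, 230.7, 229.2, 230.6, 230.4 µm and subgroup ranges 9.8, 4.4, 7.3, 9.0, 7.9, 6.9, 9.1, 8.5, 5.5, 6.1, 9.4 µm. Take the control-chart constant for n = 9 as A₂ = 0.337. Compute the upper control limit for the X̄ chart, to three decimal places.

232.825

X̄̄ = (229.7 + 230.2 + 230.1 + 231.2 + 229.5 + 230.6 + 230.6 + 230.7 + 229.2 + 230.6 + 230.4) / 11 = 2532.8000 / 11 = 230.2545
R̄ = (9.8 + 4.4 + 7.3 + 9.0 + 7.9 + 6.9 + 9.1 + 8.5 + 5.5 + 6.1 + 9.4) / 11 = 83.9000 / 11 = 7.6273
UCL = X̄̄ + A₂·R̄ = 230.2545 + 0.337 × 7.6273 = 232.8249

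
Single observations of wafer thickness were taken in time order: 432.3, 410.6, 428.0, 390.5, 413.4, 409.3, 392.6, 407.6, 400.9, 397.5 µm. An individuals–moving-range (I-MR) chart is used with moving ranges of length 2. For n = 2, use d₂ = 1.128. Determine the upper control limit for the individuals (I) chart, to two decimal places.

451.24

X̄ = (432.3 + 410.6 + 428.0 + 390.5 + 413.4 + 409.3 + 392.6 + 407.6 + 400.9 + 397.5) / 10 = 408.2700
Moving ranges: 21.7, 17.4, 37.5, 22.9, 4.1, 16.7, 15.0, 6.7, 3.4; M̄R̄ = 145.4000 / 9 = 16.1556
UCL = X̄ + 3·M̄R̄/d₂ = 408.2700 + 3 × 16.1556 / 1.128 = 451.2369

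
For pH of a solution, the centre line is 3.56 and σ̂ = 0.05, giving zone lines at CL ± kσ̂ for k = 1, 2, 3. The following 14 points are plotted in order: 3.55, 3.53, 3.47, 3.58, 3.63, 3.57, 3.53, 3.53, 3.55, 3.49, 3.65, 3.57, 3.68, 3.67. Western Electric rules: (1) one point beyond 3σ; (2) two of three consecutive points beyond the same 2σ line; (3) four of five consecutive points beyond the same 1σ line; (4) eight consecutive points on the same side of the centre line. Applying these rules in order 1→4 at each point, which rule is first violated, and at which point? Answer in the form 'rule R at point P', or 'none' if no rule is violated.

Zone of each point (C = within 1σ̂, B = 1σ̂–2σ̂, A = 2σ̂–3σ̂, * = beyond 3σ̂; sign = side of CL): 1:-C, 2:-C, 3:-B, 4:+C, 5:+B, 6:+C, 7:-C, 8:-C, 9:-C, 10:-B, 11:+B, 12:+C, 13:+A, 14:+A
Rule 2 (two of three consecutive points beyond the same 2σ limit) is satisfied at point 14.

rule 2 at point 14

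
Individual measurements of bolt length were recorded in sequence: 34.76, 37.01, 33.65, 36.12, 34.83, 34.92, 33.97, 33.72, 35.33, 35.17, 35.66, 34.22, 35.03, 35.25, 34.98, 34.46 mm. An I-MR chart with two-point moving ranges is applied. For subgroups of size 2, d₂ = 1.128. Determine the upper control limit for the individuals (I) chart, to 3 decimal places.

X̄ = (34.76 + 37.01 + 33.65 + 36.12 + 34.83 + 34.92 + 33.97 + 33.72 + 35.33 + 35.17 + 35.66 + 34.22 + 35.03 + 35.25 + 34.98 + 34.46) / 16 = 34.9425
Moving ranges: 2.25, 3.36, 2.47, 1.29, 0.09, 0.95, 0.25, 1.61, 0.16, 0.49, 1.44, 0.81, 0.22, 0.27, 0.52; M̄R̄ = 16.1800 / 15 = 1.0787
UCL = X̄ + 3·M̄R̄/d₂ = 34.9425 + 3 × 1.0787 / 1.128 = 37.8113

37.811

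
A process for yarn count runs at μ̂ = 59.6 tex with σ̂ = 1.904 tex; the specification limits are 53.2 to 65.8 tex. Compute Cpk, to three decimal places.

1.085

Cpu = (USL − μ̂) / (3σ̂) = (65.8 − 59.6) / (3 × 1.904) = 1.0854; Cpl = (μ̂ − LSL) / (3σ̂) = (59.6 − 53.2) / (3 × 1.904) = 1.1204; Cpk = min(Cpu, Cpl) = 1.0854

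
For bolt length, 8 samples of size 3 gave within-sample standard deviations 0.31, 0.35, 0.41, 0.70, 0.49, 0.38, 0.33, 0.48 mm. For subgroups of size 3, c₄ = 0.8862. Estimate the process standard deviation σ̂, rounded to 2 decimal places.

s̄ = (0.31 + 0.35 + 0.41 + 0.70 + 0.49 + 0.38 + 0.33 + 0.48) / 8 = 0.4312
σ̂ = s̄ / c₄ = 0.4312 / 0.8862 = 0.4866

0.49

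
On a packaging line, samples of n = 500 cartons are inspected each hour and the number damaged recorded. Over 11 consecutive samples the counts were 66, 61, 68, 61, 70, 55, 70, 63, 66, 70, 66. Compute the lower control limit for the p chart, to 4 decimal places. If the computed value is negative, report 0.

0.0850

p̄ = Σdᵢ / (k·n) = 716 / (11 × 500) = 0.13018
LCL = p̄ − 3·√(p̄(1−p̄)/n) = 0.13018 − 3 × 0.01505 = 0.08504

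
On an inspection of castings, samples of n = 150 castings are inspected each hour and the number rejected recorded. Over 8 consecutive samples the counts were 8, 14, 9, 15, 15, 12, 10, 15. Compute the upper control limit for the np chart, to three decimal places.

22.312

p̄ = Σdᵢ / (k·n) = 98 / (8 × 150) = 0.08167
UCL = np̄ + 3·√(np̄(1−p̄)) = 12.2500 + 3 × √(12.2500×0.91833) = 12.2500 + 3 × 3.3540 = 22.3121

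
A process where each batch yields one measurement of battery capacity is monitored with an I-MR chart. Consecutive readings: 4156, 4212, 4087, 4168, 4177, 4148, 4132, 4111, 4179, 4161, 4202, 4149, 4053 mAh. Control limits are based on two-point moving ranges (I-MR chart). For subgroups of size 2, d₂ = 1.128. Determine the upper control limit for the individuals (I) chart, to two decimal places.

4284.71

X̄ = (4156 + 4212 + 4087 + 4168 + 4177 + 4148 + 4132 + 4111 + 4179 + 4161 + 4202 + 4149 + 4053) / 13 = 4148.8462
Moving ranges: 56, 125, 81, 9, 29, 16, 21, 68, 18, 41, 53, 96; M̄R̄ = 613.0000 / 12 = 51.0833
UCL = X̄ + 3·M̄R̄/d₂ = 4148.8462 + 3 × 51.0833 / 1.128 = 4284.7061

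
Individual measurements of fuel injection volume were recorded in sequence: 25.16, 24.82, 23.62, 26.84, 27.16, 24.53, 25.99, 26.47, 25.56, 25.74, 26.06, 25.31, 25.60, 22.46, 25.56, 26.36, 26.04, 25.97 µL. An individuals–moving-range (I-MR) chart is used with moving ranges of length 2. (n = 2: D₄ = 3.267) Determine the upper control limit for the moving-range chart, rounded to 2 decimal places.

Moving ranges: 0.34, 1.20, 3.22, 0.32, 2.63, 1.46, 0.48, 0.91, 0.18, 0.32, 0.75, 0.29, 3.14, 3.10, 0.80, 0.32, 0.07; M̄R̄ = 19.5300 / 17 = 1.1488
UCL_MR = D₄·M̄R̄ = 3.267 × 1.1488 = 3.7532

3.75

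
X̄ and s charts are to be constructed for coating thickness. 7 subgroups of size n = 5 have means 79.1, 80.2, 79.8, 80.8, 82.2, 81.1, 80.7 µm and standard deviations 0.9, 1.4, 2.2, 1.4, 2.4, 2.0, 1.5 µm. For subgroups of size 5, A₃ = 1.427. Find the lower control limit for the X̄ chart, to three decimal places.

X̄̄ = (79.1 + 80.2 + 79.8 + 80.8 + 82.2 + 81.1 + 80.7) / 7 = 80.5571
s̄ = (0.9 + 1.4 + 2.2 + 1.4 + 2.4 + 2.0 + 1.5) / 7 = 1.6857
LCL = X̄̄ − A₃·s̄ = 80.5571 − 1.427 × 1.6857 = 78.1516

78.152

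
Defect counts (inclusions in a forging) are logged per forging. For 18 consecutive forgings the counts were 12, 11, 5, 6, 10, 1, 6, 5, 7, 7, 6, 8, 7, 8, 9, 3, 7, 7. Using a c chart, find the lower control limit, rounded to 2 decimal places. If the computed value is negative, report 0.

c̄ = (12 + 11 + 5 + 6 + 10 + 1 + 6 + 5 + 7 + 7 + 6 + 8 + 7 + 8 + 9 + 3 + 7 + 7) / 18 = 125 / 18 = 6.9444
LCL = c̄ − 3√c̄ = 6.9444 − 3 × 2.6352 = -0.9612 → 0 (cannot be negative)

0.00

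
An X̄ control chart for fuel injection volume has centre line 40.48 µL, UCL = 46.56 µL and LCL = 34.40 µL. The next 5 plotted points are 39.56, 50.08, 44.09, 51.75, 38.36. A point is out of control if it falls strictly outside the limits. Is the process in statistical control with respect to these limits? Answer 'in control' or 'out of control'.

Compare each point to [34.40, 46.56]: sample 2 = 50.08 > UCL; sample 4 = 51.75 > UCL.

out of control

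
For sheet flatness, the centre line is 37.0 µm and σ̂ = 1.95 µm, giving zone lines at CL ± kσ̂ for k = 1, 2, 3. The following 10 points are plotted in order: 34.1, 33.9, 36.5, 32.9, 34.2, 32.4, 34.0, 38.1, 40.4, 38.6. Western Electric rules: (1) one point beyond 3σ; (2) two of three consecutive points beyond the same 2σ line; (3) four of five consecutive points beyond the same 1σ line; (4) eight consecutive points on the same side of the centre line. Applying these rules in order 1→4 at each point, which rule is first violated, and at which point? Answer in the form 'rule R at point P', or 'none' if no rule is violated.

Zone of each point (C = within 1σ̂, B = 1σ̂–2σ̂, A = 2σ̂–3σ̂, * = beyond 3σ̂; sign = side of CL): 1:-B, 2:-B, 3:-C, 4:-A, 5:-B, 6:-A, 7:-B, 8:+C, 9:+B, 10:+C
Rule 3 (four of five consecutive points beyond the same 1σ limit) is satisfied at point 5.

rule 3 at point 5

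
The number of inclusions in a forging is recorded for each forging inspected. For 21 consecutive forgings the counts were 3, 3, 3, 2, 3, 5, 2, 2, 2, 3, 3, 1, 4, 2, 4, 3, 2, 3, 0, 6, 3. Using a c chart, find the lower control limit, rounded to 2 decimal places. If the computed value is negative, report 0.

0.00

c̄ = (3 + 3 + 3 + 2 + 3 + 5 + 2 + 2 + 2 + 3 + 3 + 1 + 4 + 2 + 4 + 3 + 2 + 3 + 0 + 6 + 3) / 21 = 59 / 21 = 2.8095
LCL = c̄ − 3√c̄ = 2.8095 − 3 × 1.6762 = -2.2190 → 0 (cannot be negative)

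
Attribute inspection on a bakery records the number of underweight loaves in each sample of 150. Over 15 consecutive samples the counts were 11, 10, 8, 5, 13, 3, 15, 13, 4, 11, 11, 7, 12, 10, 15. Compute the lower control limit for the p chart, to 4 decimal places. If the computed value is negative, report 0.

p̄ = Σdᵢ / (k·n) = 148 / (15 × 150) = 0.06578
LCL = p̄ − 3·√(p̄(1−p̄)/n) = 0.06578 − 3 × 0.02024 = 0.00506

0.0051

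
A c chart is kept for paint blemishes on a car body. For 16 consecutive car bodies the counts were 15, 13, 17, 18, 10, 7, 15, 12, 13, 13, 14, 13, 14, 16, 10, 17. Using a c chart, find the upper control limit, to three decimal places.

c̄ = (15 + 13 + 17 + 18 + 10 + 7 + 15 + 12 + 13 + 13 + 14 + 13 + 14 + 16 + 10 + 17) / 16 = 217 / 16 = 13.5625
UCL = c̄ + 3√c̄ = 13.5625 + 3 × √13.5625 = 13.5625 + 3 × 3.6827 = 24.6107

24.611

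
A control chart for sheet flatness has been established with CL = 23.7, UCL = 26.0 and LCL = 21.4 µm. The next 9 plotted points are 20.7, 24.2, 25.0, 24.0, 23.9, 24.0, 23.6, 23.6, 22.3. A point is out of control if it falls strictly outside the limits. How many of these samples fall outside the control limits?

1

Compare each point to [21.4, 26.0]: sample 1 = 20.7 < LCL.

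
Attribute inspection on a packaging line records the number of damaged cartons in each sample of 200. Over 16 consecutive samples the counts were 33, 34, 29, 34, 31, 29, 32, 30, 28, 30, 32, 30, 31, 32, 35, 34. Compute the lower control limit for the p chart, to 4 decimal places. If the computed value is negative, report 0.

p̄ = Σdᵢ / (k·n) = 504 / (16 × 200) = 0.15750
LCL = p̄ − 3·√(p̄(1−p̄)/n) = 0.15750 − 3 × 0.02576 = 0.08023

0.0802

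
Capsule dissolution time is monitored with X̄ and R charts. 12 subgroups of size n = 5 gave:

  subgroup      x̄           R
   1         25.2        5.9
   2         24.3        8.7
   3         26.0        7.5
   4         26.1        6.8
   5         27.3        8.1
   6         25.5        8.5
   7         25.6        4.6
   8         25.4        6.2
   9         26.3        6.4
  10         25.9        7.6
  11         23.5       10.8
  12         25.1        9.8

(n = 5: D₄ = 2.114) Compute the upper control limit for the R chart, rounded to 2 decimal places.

R̄ = (5.9 + 8.7 + 7.5 + 6.8 + 8.1 + 8.5 + 4.6 + 6.2 + 6.4 + 7.6 + 10.8 + 9.8) / 12 = 90.9000 / 12 = 7.5750
UCL_R = D₄·R̄ = 2.114 × 7.5750 = 16.0135

16.01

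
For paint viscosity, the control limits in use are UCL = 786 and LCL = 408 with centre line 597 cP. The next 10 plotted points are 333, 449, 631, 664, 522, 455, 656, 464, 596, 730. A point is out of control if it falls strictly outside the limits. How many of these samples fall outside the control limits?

Compare each point to [408, 786]: sample 1 = 333 < LCL.

1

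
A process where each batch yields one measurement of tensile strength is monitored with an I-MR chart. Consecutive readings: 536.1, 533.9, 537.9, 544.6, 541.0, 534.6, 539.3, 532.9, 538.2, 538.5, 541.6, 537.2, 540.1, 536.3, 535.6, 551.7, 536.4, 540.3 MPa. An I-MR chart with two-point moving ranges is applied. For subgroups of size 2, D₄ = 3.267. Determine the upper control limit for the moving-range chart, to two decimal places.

17.26

Moving ranges: 2.2, 4.0, 6.7, 3.6, 6.4, 4.7, 6.4, 5.3, 0.3, 3.1, 4.4, 2.9, 3.8, 0.7, 16.1, 15.3, 3.9; M̄R̄ = 89.8000 / 17 = 5.2824
UCL_MR = D₄·M̄R̄ = 3.267 × 5.2824 = 17.2574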